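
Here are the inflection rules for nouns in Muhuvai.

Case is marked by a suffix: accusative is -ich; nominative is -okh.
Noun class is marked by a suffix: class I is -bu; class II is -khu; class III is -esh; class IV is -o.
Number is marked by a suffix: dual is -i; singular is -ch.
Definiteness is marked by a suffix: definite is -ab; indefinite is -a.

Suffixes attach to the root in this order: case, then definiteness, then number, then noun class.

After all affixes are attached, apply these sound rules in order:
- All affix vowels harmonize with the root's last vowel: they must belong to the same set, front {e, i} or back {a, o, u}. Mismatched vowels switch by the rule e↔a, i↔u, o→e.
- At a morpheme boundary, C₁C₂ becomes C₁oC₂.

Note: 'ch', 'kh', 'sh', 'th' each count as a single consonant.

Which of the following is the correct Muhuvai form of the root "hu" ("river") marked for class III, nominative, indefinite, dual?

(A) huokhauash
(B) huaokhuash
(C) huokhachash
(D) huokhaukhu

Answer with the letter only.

A

Attach case nominative -okh → huokh.
Attach definiteness indefinite -a → huokha.
Attach number dual -i → huokhai.
Attach noun class class III -esh → huokhaiesh.
Apply vowel harmony: huokhaiesh → huokhauash.
Epenthesis: no change.
So the correct form is huokhauash, option (A).
(C) huokhachash is wrong: it uses singular instead of dual for number.
(D) huokhaukhu is wrong: it uses class II instead of class III for noun class.
(B) huaokhuash is wrong: it has the affixes in the wrong order.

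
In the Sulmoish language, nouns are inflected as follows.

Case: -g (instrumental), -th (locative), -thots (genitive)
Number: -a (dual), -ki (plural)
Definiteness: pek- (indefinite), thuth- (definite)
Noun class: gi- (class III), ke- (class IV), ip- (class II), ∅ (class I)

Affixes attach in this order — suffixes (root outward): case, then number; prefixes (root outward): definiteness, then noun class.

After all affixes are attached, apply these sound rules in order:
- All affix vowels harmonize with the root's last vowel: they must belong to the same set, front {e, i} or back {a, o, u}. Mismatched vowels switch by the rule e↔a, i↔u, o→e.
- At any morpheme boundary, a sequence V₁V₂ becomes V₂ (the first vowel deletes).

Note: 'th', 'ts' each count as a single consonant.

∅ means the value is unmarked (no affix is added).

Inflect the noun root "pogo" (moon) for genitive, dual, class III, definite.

Attach case genitive -thots → pogothots.
Attach number dual -a → pogothotsa.
Attach definiteness definite thuth- → thuthpogothotsa.
Attach noun class class III gi- → githuthpogothotsa.
Apply vowel harmony: githuthpogothotsa → guthuthpogothotsa.
Vowel deletion: no change.

guthuthpogothotsa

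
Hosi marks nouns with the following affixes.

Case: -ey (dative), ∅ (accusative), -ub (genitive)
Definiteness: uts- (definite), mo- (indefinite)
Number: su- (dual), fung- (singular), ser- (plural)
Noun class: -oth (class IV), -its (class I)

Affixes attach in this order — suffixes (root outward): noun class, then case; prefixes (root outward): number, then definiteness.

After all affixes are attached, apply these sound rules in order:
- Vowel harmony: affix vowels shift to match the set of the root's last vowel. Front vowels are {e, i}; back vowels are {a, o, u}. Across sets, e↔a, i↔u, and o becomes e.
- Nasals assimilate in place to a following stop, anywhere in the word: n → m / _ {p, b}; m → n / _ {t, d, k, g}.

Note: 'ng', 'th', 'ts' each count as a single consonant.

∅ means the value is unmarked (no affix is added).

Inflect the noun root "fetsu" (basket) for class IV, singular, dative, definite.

utsfungfetsuothay

Attach noun class class IV -oth → fetsuoth.
Attach number singular fung- → fungfetsuoth.
Attach definiteness definite uts- → utsfungfetsuoth.
Attach case dative -ey → utsfungfetsuothey.
Apply vowel harmony: utsfungfetsuothey → utsfungfetsuothay.
Nasal assimilation: no change.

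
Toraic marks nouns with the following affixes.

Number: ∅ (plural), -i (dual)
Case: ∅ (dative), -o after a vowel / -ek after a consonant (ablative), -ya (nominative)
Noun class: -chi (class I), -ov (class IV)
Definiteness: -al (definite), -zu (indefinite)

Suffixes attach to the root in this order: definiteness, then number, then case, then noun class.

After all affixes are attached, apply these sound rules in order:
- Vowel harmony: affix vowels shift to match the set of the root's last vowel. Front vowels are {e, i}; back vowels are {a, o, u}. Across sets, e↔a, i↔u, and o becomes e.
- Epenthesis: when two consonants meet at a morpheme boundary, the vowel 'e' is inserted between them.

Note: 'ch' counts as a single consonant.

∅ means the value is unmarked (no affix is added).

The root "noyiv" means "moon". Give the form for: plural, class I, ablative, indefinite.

noyiveziechi

Attach definiteness indefinite -zu → noyivzu.
number = plural: zero marking, form stays noyivzu.
Attach case ablative -o (after vowel 'u') → noyivzuo.
Attach noun class class I -chi → noyivzuochi.
Apply vowel harmony: noyivzuochi → noyivziechi.
Apply epenthesis: noyivziechi → noyiveziechi.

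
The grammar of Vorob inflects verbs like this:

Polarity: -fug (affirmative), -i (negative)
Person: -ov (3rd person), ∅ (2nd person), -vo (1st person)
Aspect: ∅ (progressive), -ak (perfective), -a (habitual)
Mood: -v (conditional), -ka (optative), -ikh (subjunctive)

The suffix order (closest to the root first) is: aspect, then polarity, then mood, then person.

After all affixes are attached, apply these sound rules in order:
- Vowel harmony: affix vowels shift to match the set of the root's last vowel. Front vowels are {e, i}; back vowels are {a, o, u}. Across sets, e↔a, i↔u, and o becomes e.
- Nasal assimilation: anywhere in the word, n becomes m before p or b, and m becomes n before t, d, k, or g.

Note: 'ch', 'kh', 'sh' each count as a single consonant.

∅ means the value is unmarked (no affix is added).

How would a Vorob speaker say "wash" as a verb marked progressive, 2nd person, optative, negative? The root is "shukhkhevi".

shukhkheviike

aspect = progressive: zero marking, form stays shukhkhevi.
Attach polarity negative -i → shukhkhevii.
Attach mood optative -ka → shukhkheviika.
person = 2nd person: zero marking, form stays shukhkheviika.
Apply vowel harmony: shukhkheviika → shukhkheviike.
Nasal assimilation: no change.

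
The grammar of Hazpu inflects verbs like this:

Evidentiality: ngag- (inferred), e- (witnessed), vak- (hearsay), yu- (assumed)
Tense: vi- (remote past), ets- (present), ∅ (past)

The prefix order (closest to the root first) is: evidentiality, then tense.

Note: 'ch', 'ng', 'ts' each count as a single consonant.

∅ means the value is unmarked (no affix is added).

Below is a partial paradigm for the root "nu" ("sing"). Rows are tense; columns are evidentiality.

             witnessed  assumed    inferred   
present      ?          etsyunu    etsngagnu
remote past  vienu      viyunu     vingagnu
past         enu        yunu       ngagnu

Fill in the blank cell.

Attach evidentiality witnessed e- → enu.
Attach tense present ets- → etsenu.

etsenu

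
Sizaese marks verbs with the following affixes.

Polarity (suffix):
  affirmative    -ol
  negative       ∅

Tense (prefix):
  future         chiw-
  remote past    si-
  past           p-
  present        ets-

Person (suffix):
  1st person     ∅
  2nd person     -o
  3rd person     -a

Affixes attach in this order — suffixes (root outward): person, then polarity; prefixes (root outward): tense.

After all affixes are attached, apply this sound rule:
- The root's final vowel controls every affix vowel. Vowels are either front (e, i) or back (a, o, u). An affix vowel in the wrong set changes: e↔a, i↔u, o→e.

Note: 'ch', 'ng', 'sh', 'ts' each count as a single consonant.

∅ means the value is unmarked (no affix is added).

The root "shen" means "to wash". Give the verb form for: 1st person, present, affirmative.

Attach tense present ets- → etsshen.
person = 1st person: zero marking, form stays etsshen.
Attach polarity affirmative -ol → etsshenol.
Apply vowel harmony: etsshenol → etsshenel.

etsshenel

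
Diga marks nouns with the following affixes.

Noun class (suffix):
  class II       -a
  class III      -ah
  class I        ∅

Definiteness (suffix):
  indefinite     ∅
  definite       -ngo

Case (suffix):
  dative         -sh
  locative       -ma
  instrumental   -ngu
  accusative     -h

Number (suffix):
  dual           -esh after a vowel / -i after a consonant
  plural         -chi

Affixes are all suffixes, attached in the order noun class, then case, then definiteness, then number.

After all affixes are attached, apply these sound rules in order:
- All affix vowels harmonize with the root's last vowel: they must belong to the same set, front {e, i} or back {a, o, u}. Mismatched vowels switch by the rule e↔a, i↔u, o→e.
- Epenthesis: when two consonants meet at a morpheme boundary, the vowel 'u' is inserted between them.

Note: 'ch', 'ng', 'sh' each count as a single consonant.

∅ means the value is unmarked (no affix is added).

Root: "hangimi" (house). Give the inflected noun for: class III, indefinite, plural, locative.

Attach noun class class III -ah → hangimiah.
Attach case locative -ma → hangimiahma.
definiteness = indefinite: zero marking, form stays hangimiahma.
Attach number plural -chi → hangimiahmachi.
Apply vowel harmony: hangimiahmachi → hangimiehmechi.
Apply epenthesis: hangimiehmechi → hangimiehumechi.

hangimiehumechi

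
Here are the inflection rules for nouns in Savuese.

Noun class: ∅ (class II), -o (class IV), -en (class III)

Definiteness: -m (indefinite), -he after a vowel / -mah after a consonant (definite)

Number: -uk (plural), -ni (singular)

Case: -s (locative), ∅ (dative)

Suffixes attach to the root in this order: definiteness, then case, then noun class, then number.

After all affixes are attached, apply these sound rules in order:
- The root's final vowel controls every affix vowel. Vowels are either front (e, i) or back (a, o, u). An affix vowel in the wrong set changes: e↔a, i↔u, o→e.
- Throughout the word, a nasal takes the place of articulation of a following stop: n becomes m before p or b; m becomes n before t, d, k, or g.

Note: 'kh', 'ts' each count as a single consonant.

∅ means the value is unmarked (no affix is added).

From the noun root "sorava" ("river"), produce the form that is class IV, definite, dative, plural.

soravahaouk

Attach definiteness definite -he (after vowel 'a') → soravahe.
case = dative: zero marking, form stays soravahe.
Attach noun class class IV -o → soravaheo.
Attach number plural -uk → soravaheouk.
Apply vowel harmony: soravaheouk → soravahaouk.
Nasal assimilation: no change.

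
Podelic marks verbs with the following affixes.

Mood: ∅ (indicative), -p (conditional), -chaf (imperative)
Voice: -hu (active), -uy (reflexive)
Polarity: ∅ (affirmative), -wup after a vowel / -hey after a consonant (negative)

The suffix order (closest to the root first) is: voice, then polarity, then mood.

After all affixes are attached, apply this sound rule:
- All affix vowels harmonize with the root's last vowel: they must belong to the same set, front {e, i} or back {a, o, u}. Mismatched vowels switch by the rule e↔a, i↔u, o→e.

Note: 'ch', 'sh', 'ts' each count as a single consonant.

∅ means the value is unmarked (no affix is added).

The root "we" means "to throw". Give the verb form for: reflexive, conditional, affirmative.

Attach voice reflexive -uy → weuy.
polarity = affirmative: zero marking, form stays weuy.
Attach mood conditional -p → weuyp.
Apply vowel harmony: weuyp → weiyp.

weiyp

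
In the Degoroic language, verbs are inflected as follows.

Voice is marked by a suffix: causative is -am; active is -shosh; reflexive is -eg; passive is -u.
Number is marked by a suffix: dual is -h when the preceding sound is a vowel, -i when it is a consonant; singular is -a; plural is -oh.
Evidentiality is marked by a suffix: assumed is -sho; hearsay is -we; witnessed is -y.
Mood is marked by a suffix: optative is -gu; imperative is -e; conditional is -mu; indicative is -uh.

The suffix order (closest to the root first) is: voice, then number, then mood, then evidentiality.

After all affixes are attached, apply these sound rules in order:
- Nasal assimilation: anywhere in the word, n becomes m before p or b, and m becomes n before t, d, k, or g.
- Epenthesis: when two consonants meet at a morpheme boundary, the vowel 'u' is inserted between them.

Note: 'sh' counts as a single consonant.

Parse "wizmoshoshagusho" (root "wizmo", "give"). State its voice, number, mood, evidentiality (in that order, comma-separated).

active, singular, optative, assumed

Segment: wizmo-shosh-a-gu-sho.
voice: -shosh → active.
number: -a → singular.
mood: -gu → optative.
evidentiality: -sho → assumed.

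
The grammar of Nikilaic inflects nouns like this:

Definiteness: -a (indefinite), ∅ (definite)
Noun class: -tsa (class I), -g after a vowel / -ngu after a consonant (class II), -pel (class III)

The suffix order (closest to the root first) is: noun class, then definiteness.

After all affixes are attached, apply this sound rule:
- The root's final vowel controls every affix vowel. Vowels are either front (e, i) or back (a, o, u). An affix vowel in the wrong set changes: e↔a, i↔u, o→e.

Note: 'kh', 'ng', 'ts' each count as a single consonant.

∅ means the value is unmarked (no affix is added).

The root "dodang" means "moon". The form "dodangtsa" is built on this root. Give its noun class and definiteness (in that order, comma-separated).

Segment: dodang-tsa.
noun class: -tsa → class I.
definiteness: ∅ → definite.

class I, definite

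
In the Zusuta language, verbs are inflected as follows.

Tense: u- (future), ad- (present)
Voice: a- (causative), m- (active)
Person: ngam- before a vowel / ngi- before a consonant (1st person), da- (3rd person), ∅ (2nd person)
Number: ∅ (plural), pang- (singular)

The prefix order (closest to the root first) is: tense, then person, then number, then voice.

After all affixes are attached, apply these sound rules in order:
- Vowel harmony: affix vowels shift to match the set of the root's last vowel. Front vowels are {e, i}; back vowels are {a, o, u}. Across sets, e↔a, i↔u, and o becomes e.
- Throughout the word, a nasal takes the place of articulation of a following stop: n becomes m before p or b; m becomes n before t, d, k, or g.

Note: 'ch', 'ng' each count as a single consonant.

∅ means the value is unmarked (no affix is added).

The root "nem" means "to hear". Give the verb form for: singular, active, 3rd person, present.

Attach tense present ad- → adnem.
Attach person 3rd person da- → daadnem.
Attach number singular pang- → pangdaadnem.
Attach voice active m- → mpangdaadnem.
Apply vowel harmony: mpangdaadnem → mpengdeednem.
Nasal assimilation: no change.

mpengdeednem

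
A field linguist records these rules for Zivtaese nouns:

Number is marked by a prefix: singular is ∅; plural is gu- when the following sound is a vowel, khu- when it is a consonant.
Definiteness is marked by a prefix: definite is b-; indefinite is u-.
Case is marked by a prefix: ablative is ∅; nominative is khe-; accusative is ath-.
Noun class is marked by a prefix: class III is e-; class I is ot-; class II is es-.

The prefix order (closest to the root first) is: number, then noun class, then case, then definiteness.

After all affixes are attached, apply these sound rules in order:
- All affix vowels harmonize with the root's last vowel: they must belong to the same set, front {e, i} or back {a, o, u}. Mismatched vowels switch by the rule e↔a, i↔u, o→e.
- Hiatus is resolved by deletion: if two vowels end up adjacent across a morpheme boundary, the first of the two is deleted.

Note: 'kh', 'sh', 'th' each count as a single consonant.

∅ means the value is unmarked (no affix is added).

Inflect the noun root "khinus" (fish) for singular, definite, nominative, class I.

number = singular: zero marking, form stays khinus.
Attach noun class class I ot- → otkhinus.
Attach case nominative khe- → kheotkhinus.
Attach definiteness definite b- → bkheotkhinus.
Apply vowel harmony: bkheotkhinus → bkhaotkhinus.
Apply vowel deletion: bkhaotkhinus → bkhotkhinus.

bkhotkhinus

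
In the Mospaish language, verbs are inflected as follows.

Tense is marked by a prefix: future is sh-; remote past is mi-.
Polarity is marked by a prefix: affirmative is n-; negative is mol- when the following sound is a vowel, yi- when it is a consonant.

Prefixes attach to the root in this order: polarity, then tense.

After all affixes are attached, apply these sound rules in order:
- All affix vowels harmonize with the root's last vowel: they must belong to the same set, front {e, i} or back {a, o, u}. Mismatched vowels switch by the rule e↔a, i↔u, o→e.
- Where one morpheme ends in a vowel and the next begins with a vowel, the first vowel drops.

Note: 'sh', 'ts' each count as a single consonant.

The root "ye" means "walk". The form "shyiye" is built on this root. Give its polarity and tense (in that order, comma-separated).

Segment: sh-yi-ye.
polarity: mol/yi- → negative.
tense: sh- → future.

negative, future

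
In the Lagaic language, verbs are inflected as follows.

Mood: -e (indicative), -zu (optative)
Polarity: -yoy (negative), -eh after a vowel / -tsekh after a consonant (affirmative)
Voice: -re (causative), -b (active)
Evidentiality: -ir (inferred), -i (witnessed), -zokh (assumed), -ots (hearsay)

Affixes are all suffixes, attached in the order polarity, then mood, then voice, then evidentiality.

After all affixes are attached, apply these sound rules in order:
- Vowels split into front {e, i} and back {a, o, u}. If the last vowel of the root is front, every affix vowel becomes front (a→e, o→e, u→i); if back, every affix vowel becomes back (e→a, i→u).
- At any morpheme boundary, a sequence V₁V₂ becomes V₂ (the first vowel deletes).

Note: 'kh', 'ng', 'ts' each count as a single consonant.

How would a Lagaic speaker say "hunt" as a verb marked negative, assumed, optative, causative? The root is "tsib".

tsibyeyzirezekh

Attach polarity negative -yoy → tsibyoy.
Attach mood optative -zu → tsibyoyzu.
Attach voice causative -re → tsibyoyzure.
Attach evidentiality assumed -zokh → tsibyoyzurezokh.
Apply vowel harmony: tsibyoyzurezokh → tsibyeyzirezekh.
Vowel deletion: no change.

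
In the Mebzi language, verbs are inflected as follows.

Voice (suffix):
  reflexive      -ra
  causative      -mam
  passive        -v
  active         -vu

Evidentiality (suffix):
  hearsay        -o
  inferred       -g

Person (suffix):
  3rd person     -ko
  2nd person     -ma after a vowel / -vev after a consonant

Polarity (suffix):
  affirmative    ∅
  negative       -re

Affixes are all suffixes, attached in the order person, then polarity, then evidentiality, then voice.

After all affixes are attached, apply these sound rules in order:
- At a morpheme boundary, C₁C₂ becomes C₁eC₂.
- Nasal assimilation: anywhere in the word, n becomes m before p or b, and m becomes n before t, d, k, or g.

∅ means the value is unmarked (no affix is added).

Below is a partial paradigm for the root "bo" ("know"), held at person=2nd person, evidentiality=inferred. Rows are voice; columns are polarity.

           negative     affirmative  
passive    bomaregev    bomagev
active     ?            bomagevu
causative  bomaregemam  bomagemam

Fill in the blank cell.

bomaregevu

Attach person 2nd person -ma (after vowel 'o') → boma.
Attach polarity negative -re → bomare.
Attach evidentiality inferred -g → bomareg.
Attach voice active -vu → bomaregvu.
Apply epenthesis: bomaregvu → bomaregevu.
Nasal assimilation: no change.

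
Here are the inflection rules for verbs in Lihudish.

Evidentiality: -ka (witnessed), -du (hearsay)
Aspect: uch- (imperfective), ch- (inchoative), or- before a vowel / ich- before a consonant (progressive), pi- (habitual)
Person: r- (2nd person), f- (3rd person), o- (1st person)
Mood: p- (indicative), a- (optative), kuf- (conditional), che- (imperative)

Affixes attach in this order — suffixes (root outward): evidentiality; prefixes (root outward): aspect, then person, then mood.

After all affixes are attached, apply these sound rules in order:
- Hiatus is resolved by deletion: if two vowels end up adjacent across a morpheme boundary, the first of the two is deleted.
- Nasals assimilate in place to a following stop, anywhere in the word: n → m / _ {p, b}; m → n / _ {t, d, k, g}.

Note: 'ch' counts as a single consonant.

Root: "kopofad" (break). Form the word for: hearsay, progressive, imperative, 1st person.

chichkopofaddu

Attach aspect progressive ich- (before consonant 'k') → ichkopofad.
Attach person 1st person o- → oichkopofad.
Attach mood imperative che- → cheoichkopofad.
Attach evidentiality hearsay -du → cheoichkopofaddu.
Apply vowel deletion: cheoichkopofaddu → chichkopofaddu.
Nasal assimilation: no change.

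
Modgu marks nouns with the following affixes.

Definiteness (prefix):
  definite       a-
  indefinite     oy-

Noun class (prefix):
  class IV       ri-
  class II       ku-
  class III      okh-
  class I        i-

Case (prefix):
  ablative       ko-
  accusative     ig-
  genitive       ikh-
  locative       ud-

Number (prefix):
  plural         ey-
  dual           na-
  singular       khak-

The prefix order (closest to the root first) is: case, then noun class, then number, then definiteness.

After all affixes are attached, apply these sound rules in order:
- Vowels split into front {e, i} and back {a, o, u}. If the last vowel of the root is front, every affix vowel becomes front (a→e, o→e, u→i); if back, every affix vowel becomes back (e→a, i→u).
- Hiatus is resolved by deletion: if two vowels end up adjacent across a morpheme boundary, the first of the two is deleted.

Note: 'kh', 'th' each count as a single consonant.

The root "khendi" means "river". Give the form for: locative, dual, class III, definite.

enekhidkhendi

Attach case locative ud- → udkhendi.
Attach noun class class III okh- → okhudkhendi.
Attach number dual na- → naokhudkhendi.
Attach definiteness definite a- → anaokhudkhendi.
Apply vowel harmony: anaokhudkhendi → eneekhidkhendi.
Apply vowel deletion: eneekhidkhendi → enekhidkhendi.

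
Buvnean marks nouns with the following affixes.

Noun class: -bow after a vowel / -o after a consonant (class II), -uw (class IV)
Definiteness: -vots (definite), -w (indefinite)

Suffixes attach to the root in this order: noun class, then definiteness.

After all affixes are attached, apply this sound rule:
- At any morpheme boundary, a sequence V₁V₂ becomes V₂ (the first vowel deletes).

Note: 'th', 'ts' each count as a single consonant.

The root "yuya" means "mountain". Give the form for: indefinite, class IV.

yuyuww

Attach noun class class IV -uw → yuyauw.
Attach definiteness indefinite -w → yuyauww.
Apply vowel deletion: yuyauww → yuyuww.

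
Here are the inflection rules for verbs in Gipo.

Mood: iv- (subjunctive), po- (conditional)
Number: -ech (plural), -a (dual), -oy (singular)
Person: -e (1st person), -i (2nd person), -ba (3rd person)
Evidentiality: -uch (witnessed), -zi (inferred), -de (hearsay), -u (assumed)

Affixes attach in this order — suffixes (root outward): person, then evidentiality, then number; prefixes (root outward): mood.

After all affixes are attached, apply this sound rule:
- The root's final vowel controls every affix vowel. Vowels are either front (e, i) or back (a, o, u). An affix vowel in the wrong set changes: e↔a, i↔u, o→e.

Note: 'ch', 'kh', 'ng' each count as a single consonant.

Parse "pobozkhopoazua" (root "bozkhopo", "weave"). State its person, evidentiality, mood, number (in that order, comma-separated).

1st person, inferred, conditional, dual

Segment: po-bozkhopo-e-zi-a.
person: -e → 1st person.
evidentiality: -zi → inferred.
mood: po- → conditional.
number: -a → dual.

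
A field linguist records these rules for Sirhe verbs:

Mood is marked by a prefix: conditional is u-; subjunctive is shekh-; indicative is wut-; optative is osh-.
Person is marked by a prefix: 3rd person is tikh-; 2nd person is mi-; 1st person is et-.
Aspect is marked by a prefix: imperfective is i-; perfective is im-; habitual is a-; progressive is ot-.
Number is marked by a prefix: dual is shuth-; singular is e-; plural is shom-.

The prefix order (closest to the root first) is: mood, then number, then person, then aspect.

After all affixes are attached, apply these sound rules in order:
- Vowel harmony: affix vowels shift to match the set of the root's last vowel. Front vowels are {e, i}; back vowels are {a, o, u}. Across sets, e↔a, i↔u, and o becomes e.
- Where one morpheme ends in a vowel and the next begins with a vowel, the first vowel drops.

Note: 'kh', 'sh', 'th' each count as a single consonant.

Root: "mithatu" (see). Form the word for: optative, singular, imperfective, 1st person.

Attach mood optative osh- → oshmithatu.
Attach number singular e- → eoshmithatu.
Attach person 1st person et- → eteoshmithatu.
Attach aspect imperfective i- → ieteoshmithatu.
Apply vowel harmony: ieteoshmithatu → uataoshmithatu.
Apply vowel deletion: uataoshmithatu → atoshmithatu.

atoshmithatu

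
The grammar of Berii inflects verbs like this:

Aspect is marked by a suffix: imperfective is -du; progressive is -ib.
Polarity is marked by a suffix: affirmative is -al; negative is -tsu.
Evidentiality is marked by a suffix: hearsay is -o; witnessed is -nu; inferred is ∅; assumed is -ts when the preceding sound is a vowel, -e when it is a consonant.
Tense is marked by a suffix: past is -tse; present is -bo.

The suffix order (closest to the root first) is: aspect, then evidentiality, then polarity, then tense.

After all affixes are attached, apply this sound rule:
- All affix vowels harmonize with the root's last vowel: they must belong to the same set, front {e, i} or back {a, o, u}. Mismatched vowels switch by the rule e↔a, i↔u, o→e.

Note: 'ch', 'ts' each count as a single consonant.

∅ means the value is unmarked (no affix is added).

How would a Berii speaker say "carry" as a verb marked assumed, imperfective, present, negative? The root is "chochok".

chochokdutstsubo

Attach aspect imperfective -du → chochokdu.
Attach evidentiality assumed -ts (after vowel 'u') → chochokduts.
Attach polarity negative -tsu → chochokdutstsu.
Attach tense present -bo → chochokdutstsubo.
Vowel harmony: no change.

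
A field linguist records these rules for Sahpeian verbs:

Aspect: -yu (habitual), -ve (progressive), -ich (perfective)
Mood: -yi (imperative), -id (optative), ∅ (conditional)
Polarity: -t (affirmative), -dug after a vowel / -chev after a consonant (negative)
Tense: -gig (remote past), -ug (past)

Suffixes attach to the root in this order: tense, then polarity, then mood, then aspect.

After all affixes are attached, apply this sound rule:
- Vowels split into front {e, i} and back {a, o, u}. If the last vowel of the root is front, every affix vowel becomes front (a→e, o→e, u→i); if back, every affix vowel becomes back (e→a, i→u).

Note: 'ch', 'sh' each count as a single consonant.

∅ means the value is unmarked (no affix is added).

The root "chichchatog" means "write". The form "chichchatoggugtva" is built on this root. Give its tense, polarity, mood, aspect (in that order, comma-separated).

remote past, affirmative, conditional, progressive

Segment: chichchatog-gig-t-ve.
tense: -gig → remote past.
polarity: -t → affirmative.
mood: ∅ → conditional.
aspect: -ve → progressive.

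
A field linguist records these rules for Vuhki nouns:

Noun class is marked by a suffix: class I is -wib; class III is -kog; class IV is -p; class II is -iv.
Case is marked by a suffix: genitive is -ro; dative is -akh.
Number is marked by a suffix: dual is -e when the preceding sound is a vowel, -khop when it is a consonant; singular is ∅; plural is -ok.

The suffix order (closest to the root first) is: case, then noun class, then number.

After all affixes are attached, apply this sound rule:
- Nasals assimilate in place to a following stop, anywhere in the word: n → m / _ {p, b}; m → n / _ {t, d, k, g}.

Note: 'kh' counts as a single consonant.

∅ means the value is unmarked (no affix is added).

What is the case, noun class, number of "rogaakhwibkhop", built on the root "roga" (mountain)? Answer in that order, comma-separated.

Segment: roga-akh-wib-khop.
case: -akh → dative.
noun class: -wib → class I.
number: -e/khop → dual.

dative, class I, dual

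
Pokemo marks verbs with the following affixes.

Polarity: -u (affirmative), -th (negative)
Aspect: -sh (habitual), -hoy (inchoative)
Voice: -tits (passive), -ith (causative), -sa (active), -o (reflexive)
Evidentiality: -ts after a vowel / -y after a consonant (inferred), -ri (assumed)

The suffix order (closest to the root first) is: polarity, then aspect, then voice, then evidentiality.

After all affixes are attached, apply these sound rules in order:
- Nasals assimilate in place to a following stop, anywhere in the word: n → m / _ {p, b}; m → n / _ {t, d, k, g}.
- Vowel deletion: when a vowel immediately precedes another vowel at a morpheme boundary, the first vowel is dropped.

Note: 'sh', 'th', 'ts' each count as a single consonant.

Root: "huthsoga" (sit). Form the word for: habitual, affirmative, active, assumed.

Attach polarity affirmative -u → huthsogau.
Attach aspect habitual -sh → huthsogaush.
Attach voice active -sa → huthsogaushsa.
Attach evidentiality assumed -ri → huthsogaushsari.
Nasal assimilation: no change.
Apply vowel deletion: huthsogaushsari → huthsogushsari.

huthsogushsari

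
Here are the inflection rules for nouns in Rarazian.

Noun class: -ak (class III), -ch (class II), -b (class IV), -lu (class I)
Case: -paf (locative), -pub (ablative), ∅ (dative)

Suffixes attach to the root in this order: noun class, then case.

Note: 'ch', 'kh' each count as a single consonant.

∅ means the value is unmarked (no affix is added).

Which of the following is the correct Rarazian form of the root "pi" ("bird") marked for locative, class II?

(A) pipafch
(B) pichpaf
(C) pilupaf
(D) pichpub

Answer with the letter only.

B

Attach noun class class II -ch → pich.
Attach case locative -paf → pichpaf.
So the correct form is pichpaf, option (B).
(D) pichpub is wrong: it uses ablative instead of locative for case.
(C) pilupaf is wrong: it uses class I instead of class II for noun class.
(A) pipafch is wrong: it has the affixes in the wrong order.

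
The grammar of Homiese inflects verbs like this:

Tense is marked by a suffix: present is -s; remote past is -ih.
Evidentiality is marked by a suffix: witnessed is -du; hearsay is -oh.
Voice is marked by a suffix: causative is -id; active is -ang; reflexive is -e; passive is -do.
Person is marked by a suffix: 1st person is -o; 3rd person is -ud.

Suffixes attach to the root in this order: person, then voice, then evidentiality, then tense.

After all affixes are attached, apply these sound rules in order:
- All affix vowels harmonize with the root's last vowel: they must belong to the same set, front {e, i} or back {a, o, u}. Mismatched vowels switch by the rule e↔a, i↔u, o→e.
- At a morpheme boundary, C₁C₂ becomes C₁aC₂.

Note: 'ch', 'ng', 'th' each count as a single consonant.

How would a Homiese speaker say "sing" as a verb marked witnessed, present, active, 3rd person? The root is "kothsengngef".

Attach person 3rd person -ud → kothsengngefud.
Attach voice active -ang → kothsengngefudang.
Attach evidentiality witnessed -du → kothsengngefudangdu.
Attach tense present -s → kothsengngefudangdus.
Apply vowel harmony: kothsengngefudangdus → kothsengngefidengdis.
Apply epenthesis: kothsengngefidengdis → kothsengngefidengadis.

kothsengngefidengadis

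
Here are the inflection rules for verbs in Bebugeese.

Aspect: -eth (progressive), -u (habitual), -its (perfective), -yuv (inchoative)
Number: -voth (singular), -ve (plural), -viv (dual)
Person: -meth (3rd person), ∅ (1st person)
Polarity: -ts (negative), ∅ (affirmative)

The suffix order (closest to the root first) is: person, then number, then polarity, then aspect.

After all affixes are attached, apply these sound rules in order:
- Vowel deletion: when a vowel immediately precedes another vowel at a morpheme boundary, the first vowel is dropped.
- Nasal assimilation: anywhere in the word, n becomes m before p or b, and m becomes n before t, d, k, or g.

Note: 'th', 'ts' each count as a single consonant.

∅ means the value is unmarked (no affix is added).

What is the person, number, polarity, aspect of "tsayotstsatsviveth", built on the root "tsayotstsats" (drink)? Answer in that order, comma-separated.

1st person, dual, affirmative, progressive

Segment: tsayotstsats-viv-eth.
person: ∅ → 1st person.
number: -viv → dual.
polarity: ∅ → affirmative.
aspect: -eth → progressive.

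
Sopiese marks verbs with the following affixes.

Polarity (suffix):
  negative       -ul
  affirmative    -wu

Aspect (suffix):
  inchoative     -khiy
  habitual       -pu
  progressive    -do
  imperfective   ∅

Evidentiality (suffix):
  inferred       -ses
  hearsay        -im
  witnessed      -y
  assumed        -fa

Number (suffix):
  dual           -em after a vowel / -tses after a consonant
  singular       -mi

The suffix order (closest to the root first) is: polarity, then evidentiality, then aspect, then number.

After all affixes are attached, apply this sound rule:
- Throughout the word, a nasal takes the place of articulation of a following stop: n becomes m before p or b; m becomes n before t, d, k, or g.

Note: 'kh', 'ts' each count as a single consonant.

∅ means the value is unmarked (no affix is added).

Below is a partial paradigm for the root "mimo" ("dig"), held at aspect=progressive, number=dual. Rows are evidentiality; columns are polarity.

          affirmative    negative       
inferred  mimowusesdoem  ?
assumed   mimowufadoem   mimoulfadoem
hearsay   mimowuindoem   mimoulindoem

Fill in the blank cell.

mimoulsesdoem

Attach polarity negative -ul → mimoul.
Attach evidentiality inferred -ses → mimoulses.
Attach aspect progressive -do → mimoulsesdo.
Attach number dual -em (after vowel 'o') → mimoulsesdoem.
Nasal assimilation: no change.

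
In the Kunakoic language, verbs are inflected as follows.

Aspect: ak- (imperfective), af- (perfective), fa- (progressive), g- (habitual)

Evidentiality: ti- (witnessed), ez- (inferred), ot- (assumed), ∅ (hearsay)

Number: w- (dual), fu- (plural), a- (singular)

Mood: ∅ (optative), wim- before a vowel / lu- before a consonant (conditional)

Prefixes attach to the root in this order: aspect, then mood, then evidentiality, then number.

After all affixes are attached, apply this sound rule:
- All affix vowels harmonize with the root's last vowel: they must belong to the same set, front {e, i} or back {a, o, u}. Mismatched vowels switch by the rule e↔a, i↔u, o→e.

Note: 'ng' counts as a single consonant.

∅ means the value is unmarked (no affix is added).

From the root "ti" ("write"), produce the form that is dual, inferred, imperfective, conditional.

Attach aspect imperfective ak- → akti.
Attach mood conditional wim- (before vowel 'a') → wimakti.
Attach evidentiality inferred ez- → ezwimakti.
Attach number dual w- → wezwimakti.
Apply vowel harmony: wezwimakti → wezwimekti.

wezwimekti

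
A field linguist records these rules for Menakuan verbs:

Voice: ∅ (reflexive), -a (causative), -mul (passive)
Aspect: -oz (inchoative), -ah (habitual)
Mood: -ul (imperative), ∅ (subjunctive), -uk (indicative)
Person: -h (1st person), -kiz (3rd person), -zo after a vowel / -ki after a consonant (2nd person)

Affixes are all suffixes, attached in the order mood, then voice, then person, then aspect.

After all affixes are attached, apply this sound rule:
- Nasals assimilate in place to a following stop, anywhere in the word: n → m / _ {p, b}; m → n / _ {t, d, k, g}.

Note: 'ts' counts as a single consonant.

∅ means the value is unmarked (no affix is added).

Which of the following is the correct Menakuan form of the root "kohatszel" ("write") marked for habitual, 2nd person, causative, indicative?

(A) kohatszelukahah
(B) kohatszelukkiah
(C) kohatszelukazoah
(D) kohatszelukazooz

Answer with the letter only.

Attach mood indicative -uk → kohatszeluk.
Attach voice causative -a → kohatszeluka.
Attach person 2nd person -zo (after vowel 'a') → kohatszelukazo.
Attach aspect habitual -ah → kohatszelukazoah.
Nasal assimilation: no change.
So the correct form is kohatszelukazoah, option (C).
(A) kohatszelukahah is wrong: it uses 1st person instead of 2nd person for person.
(D) kohatszelukazooz is wrong: it uses inchoative instead of habitual for aspect.
(B) kohatszelukkiah is wrong: it uses reflexive instead of causative for voice.

C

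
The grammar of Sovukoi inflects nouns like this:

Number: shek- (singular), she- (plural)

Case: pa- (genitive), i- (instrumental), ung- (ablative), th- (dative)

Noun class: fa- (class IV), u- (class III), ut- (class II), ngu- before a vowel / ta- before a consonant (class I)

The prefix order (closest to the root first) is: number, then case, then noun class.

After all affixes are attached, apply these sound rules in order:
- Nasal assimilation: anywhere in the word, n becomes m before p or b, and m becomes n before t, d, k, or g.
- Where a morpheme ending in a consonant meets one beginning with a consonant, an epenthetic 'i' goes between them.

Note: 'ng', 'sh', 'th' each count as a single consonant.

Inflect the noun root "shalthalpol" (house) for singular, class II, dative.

Attach number singular shek- → shekshalthalpol.
Attach case dative th- → thshekshalthalpol.
Attach noun class class II ut- → utthshekshalthalpol.
Nasal assimilation: no change.
Apply epenthesis: utthshekshalthalpol → utithishekishalthalpol.

utithishekishalthalpol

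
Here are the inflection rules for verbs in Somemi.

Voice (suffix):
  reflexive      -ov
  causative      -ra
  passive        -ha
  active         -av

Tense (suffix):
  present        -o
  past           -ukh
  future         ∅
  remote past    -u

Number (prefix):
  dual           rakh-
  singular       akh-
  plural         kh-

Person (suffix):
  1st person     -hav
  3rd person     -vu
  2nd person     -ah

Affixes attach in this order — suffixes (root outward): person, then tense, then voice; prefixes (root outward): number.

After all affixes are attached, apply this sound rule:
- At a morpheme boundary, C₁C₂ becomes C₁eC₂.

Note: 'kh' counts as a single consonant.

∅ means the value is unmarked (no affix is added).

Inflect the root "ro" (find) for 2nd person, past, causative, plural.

kheroahukhera

Attach person 2nd person -ah → roah.
Attach tense past -ukh → roahukh.
Attach voice causative -ra → roahukhra.
Attach number plural kh- → khroahukhra.
Apply epenthesis: khroahukhra → kheroahukhera.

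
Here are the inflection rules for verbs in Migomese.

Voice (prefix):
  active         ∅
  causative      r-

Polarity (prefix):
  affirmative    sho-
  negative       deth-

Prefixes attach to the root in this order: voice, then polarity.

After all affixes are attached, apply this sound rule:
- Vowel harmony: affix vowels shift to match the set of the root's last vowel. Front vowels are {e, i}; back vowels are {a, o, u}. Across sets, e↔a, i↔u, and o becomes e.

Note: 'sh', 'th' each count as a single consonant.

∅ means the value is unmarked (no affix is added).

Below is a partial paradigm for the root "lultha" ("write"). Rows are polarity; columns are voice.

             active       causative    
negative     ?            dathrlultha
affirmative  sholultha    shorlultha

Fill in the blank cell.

dathlultha

voice = active: zero marking, form stays lultha.
Attach polarity negative deth- → dethlultha.
Apply vowel harmony: dethlultha → dathlultha.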